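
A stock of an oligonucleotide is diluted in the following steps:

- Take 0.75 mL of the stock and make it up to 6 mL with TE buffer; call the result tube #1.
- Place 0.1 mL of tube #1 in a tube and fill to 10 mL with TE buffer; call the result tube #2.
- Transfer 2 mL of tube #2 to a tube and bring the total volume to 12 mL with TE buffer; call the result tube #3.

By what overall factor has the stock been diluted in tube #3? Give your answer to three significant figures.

Step 1: 0.75 mL brought to 6 mL → factor 6/0.75 = 8
Step 2: 0.1 mL brought to 10 mL → factor 10/0.1 = 100
Step 3: 2 mL brought to 12 mL → factor 12/2 = 6
Overall dilution factor = 8 × 100 × 6 = 4800

4.80 × 10^3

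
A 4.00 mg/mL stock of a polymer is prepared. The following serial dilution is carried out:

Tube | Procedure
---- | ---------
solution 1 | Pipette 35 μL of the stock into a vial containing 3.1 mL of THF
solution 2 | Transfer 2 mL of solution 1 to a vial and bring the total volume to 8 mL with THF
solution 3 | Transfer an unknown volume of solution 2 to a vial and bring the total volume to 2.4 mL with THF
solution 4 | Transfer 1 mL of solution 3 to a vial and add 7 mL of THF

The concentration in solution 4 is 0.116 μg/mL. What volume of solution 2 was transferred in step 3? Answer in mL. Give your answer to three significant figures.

0.199 mL

Step 1: 35 μL + 3.1 mL = 3135 μL total → factor 3135/35 = 89.571
Step 2: 2 mL brought to 8 mL → factor 8/2 = 4
Step 3: v brought to 2.4 mL → factor = 2.4 mL/v
Step 4: 1 mL + 7 mL = 8 mL total → factor 8/1 = 8
Product of known-step factors = 2866.3
Overall factor = 4.00 mg/mL / (0.116 μg/mL) = 34483
Step-3 factor = 34483 / 2866.3 = 12.03
v = 2.4 mL / 12.03 = 0.199 mL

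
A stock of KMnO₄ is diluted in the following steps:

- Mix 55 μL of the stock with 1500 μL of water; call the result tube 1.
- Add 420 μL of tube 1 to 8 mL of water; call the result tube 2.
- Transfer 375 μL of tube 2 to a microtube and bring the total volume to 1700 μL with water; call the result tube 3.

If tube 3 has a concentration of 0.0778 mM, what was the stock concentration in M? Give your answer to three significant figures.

Step 1: 55 μL + 1500 μL = 1555 μL total → factor 1555/55 = 28.273
Step 2: 420 μL + 8 mL = 8420 μL total → factor 8420/420 = 20.048
Step 3: 375 μL brought to 1700 μL → factor 1700/375 = 4.5333
Overall dilution factor = 28.273 × 20.048 × 4.5333 = 2569.5
Stock = 0.0778 mM × 2569.5 = 199.9 mM = 0.200 M

0.200 M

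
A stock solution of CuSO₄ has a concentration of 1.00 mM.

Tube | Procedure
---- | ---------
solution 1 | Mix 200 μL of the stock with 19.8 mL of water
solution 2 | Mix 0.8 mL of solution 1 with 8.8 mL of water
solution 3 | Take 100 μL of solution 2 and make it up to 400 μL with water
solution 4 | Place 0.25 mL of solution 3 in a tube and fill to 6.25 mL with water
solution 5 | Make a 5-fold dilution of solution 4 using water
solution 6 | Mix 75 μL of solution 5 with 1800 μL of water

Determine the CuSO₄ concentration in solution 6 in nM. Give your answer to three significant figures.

Step 1: 200 μL + 19.8 mL = 20000 μL total → factor 20000/200 = 100
Step 2: 0.8 mL + 8.8 mL = 9.6 mL total → factor 9.6/0.8 = 12
Step 3: 100 μL brought to 400 μL → factor 400/100 = 4
Step 4: 0.25 mL brought to 6.25 mL → factor 6.25/0.25 = 25
Step 5: 5-fold → factor 5
Step 6: 75 μL + 1800 μL = 1875 μL total → factor 1875/75 = 25
Overall dilution factor = 100 × 12 × 4 × 25 × 5 × 25 = 1.5 × 10^7
Final = 1.00 mM / 1.5 × 10^7 = 6.667 × 10^-8 mM = 0.0667 nM

0.0667 nM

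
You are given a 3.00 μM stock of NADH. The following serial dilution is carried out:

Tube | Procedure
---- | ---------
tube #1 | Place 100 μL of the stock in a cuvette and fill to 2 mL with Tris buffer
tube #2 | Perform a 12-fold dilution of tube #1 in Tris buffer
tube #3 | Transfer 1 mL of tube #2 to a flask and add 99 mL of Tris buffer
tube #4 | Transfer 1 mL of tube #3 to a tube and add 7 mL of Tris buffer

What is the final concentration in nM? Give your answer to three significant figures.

Step 1: 100 μL brought to 2 mL → factor 2000/100 = 20
Step 2: 12-fold → factor 12
Step 3: 1 mL + 99 mL = 100 mL total → factor 100/1 = 100
Step 4: 1 mL + 7 mL = 8 mL total → factor 8/1 = 8
Overall dilution factor = 20 × 12 × 100 × 8 = 1.92 × 10^5
Final = 3.00 μM / 1.92 × 10^5 = 1.563 × 10^-5 μM = 0.0156 nM

0.0156 nM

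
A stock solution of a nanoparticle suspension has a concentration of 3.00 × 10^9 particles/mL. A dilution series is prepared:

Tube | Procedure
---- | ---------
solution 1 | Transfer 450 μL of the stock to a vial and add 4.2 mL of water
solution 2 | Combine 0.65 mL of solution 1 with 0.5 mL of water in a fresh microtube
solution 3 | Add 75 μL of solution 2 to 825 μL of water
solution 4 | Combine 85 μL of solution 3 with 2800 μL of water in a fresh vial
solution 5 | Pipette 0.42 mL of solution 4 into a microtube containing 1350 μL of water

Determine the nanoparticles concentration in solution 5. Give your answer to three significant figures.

9.56 × 10^4 particles/mL

Step 1: 450 μL + 4.2 mL = 4650 μL total → factor 4650/450 = 10.333
Step 2: 0.65 mL + 0.5 mL = 1.15 mL total → factor 1.15/0.65 = 1.7692
Step 3: 75 μL + 825 μL = 900 μL total → factor 900/75 = 12
Step 4: 85 μL + 2800 μL = 2885 μL total → factor 2885/85 = 33.941
Step 5: 0.42 mL + 1350 μL = 1.77 mL total → factor 1.77/0.42 = 4.2143
Overall dilution factor = 10.333 × 1.7692 × 12 × 33.941 × 4.2143 = 31380
Final = 3.00 × 10^9 particles/mL / 31380 = 9.56 × 10^4 particles/mL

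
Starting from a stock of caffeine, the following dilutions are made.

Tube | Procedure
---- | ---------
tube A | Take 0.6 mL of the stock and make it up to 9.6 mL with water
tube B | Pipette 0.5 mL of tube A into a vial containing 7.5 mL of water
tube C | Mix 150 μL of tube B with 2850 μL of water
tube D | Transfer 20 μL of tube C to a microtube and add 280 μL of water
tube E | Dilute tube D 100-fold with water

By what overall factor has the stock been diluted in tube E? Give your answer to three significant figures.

7.68 × 10^6

Step 1: 0.6 mL brought to 9.6 mL → factor 9.6/0.6 = 16
Step 2: 0.5 mL + 7.5 mL = 8 mL total → factor 8/0.5 = 16
Step 3: 150 μL + 2850 μL = 3000 μL total → factor 3000/150 = 20
Step 4: 20 μL + 280 μL = 300 μL total → factor 300/20 = 15
Step 5: 100-fold → factor 100
Overall dilution factor = 16 × 16 × 20 × 15 × 100 = 7.68 × 10^6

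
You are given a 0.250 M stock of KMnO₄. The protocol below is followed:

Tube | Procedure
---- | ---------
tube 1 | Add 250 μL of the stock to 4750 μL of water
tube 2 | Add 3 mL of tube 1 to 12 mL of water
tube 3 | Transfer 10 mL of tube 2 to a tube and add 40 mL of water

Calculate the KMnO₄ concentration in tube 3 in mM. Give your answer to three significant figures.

Step 1: 250 μL + 4750 μL = 5000 μL total → factor 5000/250 = 20
Step 2: 3 mL + 12 mL = 15 mL total → factor 15/3 = 5
Step 3: 10 mL + 40 mL = 50 mL total → factor 50/10 = 5
Dilution factor through tube 3 = 20 × 5 × 5 = 500
[tube 3] = 0.250 M / 500 = 0.0005000 M = 0.500 mM

0.500 mM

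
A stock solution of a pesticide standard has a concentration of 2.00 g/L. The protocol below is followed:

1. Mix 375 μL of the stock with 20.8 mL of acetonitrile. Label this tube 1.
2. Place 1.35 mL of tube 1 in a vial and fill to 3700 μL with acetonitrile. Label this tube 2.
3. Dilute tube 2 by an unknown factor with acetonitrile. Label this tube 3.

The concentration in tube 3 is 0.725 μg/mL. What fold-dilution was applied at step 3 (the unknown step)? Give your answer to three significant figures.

17.8-fold

Step 1: 375 μL + 20.8 mL = 21175 μL total → factor 21175/375 = 56.467
Step 2: 1.35 mL brought to 3700 μL → factor 3.7/1.35 = 2.7407
Step 3: unknown factor x
Product of known-step factors = 154.76
Overall factor = 2.00 g/L / (0.725 μg/mL) = 2758.6
x = 2758.6 / 154.76 = 17.8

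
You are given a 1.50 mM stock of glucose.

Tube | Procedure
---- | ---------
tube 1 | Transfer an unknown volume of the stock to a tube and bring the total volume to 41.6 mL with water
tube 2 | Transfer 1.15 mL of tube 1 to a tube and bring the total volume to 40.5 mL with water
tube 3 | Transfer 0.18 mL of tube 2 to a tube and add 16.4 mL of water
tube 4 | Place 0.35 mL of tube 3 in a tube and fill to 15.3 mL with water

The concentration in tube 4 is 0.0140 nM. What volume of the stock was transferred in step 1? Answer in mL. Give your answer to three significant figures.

0.0551 mL

Step 1: v brought to 41.6 mL → factor = 41.6 mL/v
Step 2: 1.15 mL brought to 40.5 mL → factor 40.5/1.15 = 35.217
Step 3: 0.18 mL + 16.4 mL = 16.58 mL total → factor 16.58/0.18 = 92.111
Step 4: 0.35 mL brought to 15.3 mL → factor 15.3/0.35 = 43.714
Product of known-step factors = 1.4181 × 10^5
Overall factor = 1.50 mM / (0.0140 nM) = 1.0714 × 10^8
Step-1 factor = 1.0714 × 10^8 / 1.4181 × 10^5 = 755.56
v = 41.6 mL / 755.56 = 0.0551 mL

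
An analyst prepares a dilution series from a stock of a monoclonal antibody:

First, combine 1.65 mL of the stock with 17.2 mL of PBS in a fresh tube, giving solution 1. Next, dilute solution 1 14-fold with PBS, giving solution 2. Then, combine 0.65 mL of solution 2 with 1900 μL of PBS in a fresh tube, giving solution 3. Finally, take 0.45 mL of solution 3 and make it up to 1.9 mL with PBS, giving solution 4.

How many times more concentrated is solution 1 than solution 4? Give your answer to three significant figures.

232

Step 1: 1.65 mL + 17.2 mL = 18.85 mL total → factor 18.85/1.65 = 11.424
Step 2: 14-fold → factor 14
Step 3: 0.65 mL + 1900 μL = 2.55 mL total → factor 2.55/0.65 = 3.9231
Step 4: 0.45 mL brought to 1.9 mL → factor 1.9/0.45 = 4.2222
Dilution factor to solution 1 = 11.424; to solution 4 = 2649.3
[solution 1]/[solution 4] = (factor to solution 4)/(factor to solution 1) = 2649.3/11.424 = 232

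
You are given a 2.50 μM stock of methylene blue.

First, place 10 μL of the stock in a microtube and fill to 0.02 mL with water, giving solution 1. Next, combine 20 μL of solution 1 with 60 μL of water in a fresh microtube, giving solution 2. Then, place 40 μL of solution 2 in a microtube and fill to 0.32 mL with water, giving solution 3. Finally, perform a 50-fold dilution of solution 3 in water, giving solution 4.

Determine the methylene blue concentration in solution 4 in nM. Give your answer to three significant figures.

0.781 nM

Step 1: 10 μL brought to 0.02 mL → factor 20/10 = 2
Step 2: 20 μL + 60 μL = 80 μL total → factor 80/20 = 4
Step 3: 40 μL brought to 0.32 mL → factor 320/40 = 8
Step 4: 50-fold → factor 50
Overall dilution factor = 2 × 4 × 8 × 50 = 3200
Final = 2.50 μM / 3200 = 0.0007813 μM = 0.781 nM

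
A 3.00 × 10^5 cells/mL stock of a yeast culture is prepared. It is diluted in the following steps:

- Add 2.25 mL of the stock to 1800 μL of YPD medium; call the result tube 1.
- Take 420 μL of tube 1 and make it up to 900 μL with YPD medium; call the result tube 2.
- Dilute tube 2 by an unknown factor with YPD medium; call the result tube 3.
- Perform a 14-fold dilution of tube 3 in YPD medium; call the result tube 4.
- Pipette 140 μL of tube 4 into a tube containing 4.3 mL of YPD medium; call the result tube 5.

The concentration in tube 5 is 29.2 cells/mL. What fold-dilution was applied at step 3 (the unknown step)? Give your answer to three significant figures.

Step 1: 2.25 mL + 1800 μL = 4.05 mL total → factor 4.05/2.25 = 1.8
Step 2: 420 μL brought to 900 μL → factor 900/420 = 2.1429
Step 3: unknown factor x
Step 4: 14-fold → factor 14
Step 5: 140 μL + 4.3 mL = 4440 μL total → factor 4440/140 = 31.714
Product of known-step factors = 1712.6
Overall factor = 3.00 × 10^5 cells/mL / (29.2 cells/mL) = 10274
x = 10274 / 1712.6 = 6.00

6.00-fold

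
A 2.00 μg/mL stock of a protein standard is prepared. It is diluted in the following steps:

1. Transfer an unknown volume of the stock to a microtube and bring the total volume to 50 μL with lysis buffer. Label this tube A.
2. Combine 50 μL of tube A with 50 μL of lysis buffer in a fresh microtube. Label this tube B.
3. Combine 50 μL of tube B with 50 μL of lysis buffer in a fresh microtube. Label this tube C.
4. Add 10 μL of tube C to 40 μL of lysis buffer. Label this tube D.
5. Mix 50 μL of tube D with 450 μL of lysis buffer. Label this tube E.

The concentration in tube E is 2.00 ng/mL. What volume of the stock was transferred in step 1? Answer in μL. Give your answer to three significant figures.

10.0 μL

Step 1: v brought to 50 μL → factor = 50 μL/v
Step 2: 50 μL + 50 μL = 100 μL total → factor 100/50 = 2
Step 3: 50 μL + 50 μL = 100 μL total → factor 100/50 = 2
Step 4: 10 μL + 40 μL = 50 μL total → factor 50/10 = 5
Step 5: 50 μL + 450 μL = 500 μL total → factor 500/50 = 10
Product of known-step factors = 200
Overall factor = 2.00 μg/mL / (2.00 ng/mL) = 1000
Step-1 factor = 1000 / 200 = 5
v = 50 μL / 5 = 10.0 μL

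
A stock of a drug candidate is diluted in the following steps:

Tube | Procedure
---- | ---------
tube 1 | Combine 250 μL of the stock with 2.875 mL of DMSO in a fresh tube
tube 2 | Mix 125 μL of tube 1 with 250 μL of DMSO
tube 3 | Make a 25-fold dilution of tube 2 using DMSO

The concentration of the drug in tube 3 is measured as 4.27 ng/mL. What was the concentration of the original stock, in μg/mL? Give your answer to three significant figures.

Step 1: 250 μL + 2.875 mL = 3125 μL total → factor 3125/250 = 12.5
Step 2: 125 μL + 250 μL = 375 μL total → factor 375/125 = 3
Step 3: 25-fold → factor 25
Overall dilution factor = 12.5 × 3 × 25 = 937.5
Stock = 4.27 ng/mL × 937.5 = 4003 ng/mL = 4.00 μg/mL

4.00 μg/mL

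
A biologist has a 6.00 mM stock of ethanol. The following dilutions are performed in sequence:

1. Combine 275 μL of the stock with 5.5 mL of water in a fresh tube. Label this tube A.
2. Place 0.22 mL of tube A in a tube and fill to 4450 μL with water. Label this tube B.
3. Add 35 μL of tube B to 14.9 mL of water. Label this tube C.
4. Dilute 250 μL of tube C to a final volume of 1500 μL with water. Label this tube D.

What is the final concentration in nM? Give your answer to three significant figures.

Step 1: 275 μL + 5.5 mL = 5775 μL total → factor 5775/275 = 21
Step 2: 0.22 mL brought to 4450 μL → factor 4.45/0.22 = 20.227
Step 3: 35 μL + 14.9 mL = 14935 μL total → factor 14935/35 = 426.71
Step 4: 250 μL brought to 1500 μL → factor 1500/250 = 6
Overall dilution factor = 21 × 20.227 × 426.71 × 6 = 1.0875 × 10^6
Final = 6.00 mM / 1.0875 × 10^6 = 5.517 × 10^-6 mM = 5.52 nM

5.52 nM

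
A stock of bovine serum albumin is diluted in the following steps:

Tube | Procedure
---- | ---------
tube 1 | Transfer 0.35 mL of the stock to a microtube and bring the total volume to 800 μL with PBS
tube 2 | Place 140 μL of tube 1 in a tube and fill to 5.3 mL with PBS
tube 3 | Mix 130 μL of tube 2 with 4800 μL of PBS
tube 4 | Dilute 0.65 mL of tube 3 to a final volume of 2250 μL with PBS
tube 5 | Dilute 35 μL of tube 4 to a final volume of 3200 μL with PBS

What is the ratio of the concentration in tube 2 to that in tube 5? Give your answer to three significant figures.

Step 1: 0.35 mL brought to 800 μL → factor 0.8/0.35 = 2.2857
Step 2: 140 μL brought to 5.3 mL → factor 5300/140 = 37.857
Step 3: 130 μL + 4800 μL = 4930 μL total → factor 4930/130 = 37.923
Step 4: 0.65 mL brought to 2250 μL → factor 2.25/0.65 = 3.4615
Step 5: 35 μL brought to 3200 μL → factor 3200/35 = 91.429
Dilution factor to tube 2 = 86.531; to tube 5 = 1.0385 × 10^6
[tube 2]/[tube 5] = (factor to tube 5)/(factor to tube 2) = 1.0385 × 10^6/86.531 = 1.20 × 10^4

1.20 × 10^4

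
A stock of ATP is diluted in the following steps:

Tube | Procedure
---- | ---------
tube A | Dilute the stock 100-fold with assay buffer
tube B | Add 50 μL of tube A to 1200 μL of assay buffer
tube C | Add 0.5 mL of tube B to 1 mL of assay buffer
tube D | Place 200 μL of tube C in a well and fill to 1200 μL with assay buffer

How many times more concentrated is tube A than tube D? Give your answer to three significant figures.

450

Step 1: 100-fold → factor 100
Step 2: 50 μL + 1200 μL = 1250 μL total → factor 1250/50 = 25
Step 3: 0.5 mL + 1 mL = 1.5 mL total → factor 1.5/0.5 = 3
Step 4: 200 μL brought to 1200 μL → factor 1200/200 = 6
Dilution factor to tube A = 100; to tube D = 45000
[tube A]/[tube D] = (factor to tube D)/(factor to tube A) = 45000/100 = 450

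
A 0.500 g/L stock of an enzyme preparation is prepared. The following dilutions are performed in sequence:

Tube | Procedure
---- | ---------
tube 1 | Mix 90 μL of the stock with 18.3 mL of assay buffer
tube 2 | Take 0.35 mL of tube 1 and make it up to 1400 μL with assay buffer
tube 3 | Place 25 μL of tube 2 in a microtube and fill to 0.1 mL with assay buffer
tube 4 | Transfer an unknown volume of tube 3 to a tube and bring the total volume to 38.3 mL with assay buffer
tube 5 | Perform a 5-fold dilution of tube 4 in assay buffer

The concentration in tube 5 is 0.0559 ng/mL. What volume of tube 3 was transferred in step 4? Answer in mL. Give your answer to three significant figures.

0.0700 mL

Step 1: 90 μL + 18.3 mL = 18390 μL total → factor 18390/90 = 204.33
Step 2: 0.35 mL brought to 1400 μL → factor 1.4/0.35 = 4
Step 3: 25 μL brought to 0.1 mL → factor 100/25 = 4
Step 4: v brought to 38.3 mL → factor = 38.3 mL/v
Step 5: 5-fold → factor 5
Product of known-step factors = 16347
Overall factor = 0.500 g/L / (0.0559 ng/mL) = 8.9445 × 10^6
Step-4 factor = 8.9445 × 10^6 / 16347 = 547.18
v = 38.3 mL / 547.18 = 0.0700 mL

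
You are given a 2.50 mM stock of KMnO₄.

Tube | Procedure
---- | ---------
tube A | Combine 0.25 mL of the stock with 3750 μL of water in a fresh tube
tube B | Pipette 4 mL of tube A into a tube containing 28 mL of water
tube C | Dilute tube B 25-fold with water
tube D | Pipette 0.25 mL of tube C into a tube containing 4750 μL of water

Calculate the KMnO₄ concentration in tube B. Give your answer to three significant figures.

Step 1: 0.25 mL + 3750 μL = 4 mL total → factor 4/0.25 = 16
Step 2: 4 mL + 28 mL = 32 mL total → factor 32/4 = 8
Dilution factor through tube B = 16 × 8 = 128
[tube B] = 2.50 mM / 128 = 0.0195 mM

0.0195 mM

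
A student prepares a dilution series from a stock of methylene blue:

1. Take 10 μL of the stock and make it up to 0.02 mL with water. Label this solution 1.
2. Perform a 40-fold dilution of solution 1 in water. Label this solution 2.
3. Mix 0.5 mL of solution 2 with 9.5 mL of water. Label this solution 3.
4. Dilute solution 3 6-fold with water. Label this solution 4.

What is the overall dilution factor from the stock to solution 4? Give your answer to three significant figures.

9.60 × 10^3

Step 1: 10 μL brought to 0.02 mL → factor 20/10 = 2
Step 2: 40-fold → factor 40
Step 3: 0.5 mL + 9.5 mL = 10 mL total → factor 10/0.5 = 20
Step 4: 6-fold → factor 6
Overall dilution factor = 2 × 40 × 20 × 6 = 9600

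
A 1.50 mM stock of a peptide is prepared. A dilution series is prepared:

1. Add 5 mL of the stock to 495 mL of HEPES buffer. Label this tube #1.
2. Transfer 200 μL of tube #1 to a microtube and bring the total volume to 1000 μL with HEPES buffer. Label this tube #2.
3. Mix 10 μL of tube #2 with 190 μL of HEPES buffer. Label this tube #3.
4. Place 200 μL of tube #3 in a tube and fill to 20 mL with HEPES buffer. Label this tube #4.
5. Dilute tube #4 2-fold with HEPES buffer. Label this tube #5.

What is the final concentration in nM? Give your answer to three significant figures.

0.750 nM

Step 1: 5 mL + 495 mL = 500 mL total → factor 500/5 = 100
Step 2: 200 μL brought to 1000 μL → factor 1000/200 = 5
Step 3: 10 μL + 190 μL = 200 μL total → factor 200/10 = 20
Step 4: 200 μL brought to 20 mL → factor 20000/200 = 100
Step 5: 2-fold → factor 2
Overall dilution factor = 100 × 5 × 20 × 100 × 2 = 2 × 10^6
Final = 1.50 mM / 2 × 10^6 = 7.500 × 10^-7 mM = 0.750 nM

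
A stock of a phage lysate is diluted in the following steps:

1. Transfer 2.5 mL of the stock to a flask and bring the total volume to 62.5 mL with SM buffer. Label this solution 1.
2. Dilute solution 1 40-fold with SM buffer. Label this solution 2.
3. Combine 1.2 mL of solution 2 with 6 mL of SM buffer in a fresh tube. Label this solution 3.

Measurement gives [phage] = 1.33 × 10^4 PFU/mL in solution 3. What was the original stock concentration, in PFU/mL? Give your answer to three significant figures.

Step 1: 2.5 mL brought to 62.5 mL → factor 62.5/2.5 = 25
Step 2: 40-fold → factor 40
Step 3: 1.2 mL + 6 mL = 7.2 mL total → factor 7.2/1.2 = 6
Overall dilution factor = 25 × 40 × 6 = 6000
Stock = 1.33 × 10^4 PFU/mL × 6000 = 7.98 × 10^7 PFU/mL

7.98 × 10^7 PFU/mL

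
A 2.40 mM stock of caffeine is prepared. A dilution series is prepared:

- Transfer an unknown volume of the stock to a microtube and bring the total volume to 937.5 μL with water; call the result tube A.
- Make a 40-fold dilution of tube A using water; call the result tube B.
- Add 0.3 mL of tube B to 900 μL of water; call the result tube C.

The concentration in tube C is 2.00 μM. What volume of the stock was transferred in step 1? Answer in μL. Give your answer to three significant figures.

125 μL

Step 1: v brought to 937.5 μL → factor = 937.5 μL/v
Step 2: 40-fold → factor 40
Step 3: 0.3 mL + 900 μL = 1.2 mL total → factor 1.2/0.3 = 4
Product of known-step factors = 160
Overall factor = 2.40 mM / (2.00 μM) = 1200
Step-1 factor = 1200 / 160 = 7.5
v = 937.5 μL / 7.5 = 125 μL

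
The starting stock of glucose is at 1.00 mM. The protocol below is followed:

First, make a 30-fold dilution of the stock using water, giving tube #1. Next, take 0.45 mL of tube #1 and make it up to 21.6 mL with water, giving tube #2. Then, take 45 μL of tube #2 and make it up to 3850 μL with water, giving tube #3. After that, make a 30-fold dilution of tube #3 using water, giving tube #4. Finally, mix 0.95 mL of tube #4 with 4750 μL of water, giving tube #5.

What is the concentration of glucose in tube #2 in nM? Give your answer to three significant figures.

694 nM

Step 1: 30-fold → factor 30
Step 2: 0.45 mL brought to 21.6 mL → factor 21.6/0.45 = 48
Dilution factor through tube #2 = 30 × 48 = 1440
[tube #2] = 1.00 mM / 1440 = 0.0006944 mM = 694 nM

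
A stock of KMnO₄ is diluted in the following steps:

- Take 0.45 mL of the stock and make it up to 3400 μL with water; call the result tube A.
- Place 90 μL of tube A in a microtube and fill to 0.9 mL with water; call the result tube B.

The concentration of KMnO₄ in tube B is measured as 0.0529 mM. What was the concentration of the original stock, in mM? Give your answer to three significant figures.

Step 1: 0.45 mL brought to 3400 μL → factor 3.4/0.45 = 7.5556
Step 2: 90 μL brought to 0.9 mL → factor 900/90 = 10
Overall dilution factor = 7.5556 × 10 = 75.556
Stock = 0.0529 mM × 75.556 = 4.00 mM

4.00 mM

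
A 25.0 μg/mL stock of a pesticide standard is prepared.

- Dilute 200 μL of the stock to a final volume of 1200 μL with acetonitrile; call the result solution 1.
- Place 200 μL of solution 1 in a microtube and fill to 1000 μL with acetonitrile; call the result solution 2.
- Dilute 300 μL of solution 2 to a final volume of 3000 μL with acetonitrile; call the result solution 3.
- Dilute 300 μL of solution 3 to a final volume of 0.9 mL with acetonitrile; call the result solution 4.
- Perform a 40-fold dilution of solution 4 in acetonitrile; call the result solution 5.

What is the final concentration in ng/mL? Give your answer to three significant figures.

Step 1: 200 μL brought to 1200 μL → factor 1200/200 = 6
Step 2: 200 μL brought to 1000 μL → factor 1000/200 = 5
Step 3: 300 μL brought to 3000 μL → factor 3000/300 = 10
Step 4: 300 μL brought to 0.9 mL → factor 900/300 = 3
Step 5: 40-fold → factor 40
Overall dilution factor = 6 × 5 × 10 × 3 × 40 = 36000
Final = 25.0 μg/mL / 36000 = 0.0006944 μg/mL = 0.694 ng/mL

0.694 ng/mL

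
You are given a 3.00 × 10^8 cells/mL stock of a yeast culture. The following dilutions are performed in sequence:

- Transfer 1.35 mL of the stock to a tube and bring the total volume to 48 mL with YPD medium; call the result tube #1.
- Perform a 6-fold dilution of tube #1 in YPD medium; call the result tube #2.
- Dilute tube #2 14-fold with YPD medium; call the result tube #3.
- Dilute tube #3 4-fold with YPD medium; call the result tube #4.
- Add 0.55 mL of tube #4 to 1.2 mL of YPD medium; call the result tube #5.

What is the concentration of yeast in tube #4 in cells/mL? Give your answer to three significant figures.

Step 1: 1.35 mL brought to 48 mL → factor 48/1.35 = 35.556
Step 2: 6-fold → factor 6
Step 3: 14-fold → factor 14
Step 4: 4-fold → factor 4
Dilution factor through tube #4 = 35.556 × 6 × 14 × 4 = 11947
[tube #4] = 3.00 × 10^8 cells/mL / 11947 = 2.51 × 10^4 cells/mL

2.51 × 10^4 cells/mL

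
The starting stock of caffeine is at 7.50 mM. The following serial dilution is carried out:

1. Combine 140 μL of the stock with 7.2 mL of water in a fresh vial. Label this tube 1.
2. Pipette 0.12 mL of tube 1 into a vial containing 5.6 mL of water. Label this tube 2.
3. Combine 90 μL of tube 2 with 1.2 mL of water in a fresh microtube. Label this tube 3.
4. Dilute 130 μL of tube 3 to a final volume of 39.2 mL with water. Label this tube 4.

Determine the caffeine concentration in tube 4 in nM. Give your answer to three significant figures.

Step 1: 140 μL + 7.2 mL = 7340 μL total → factor 7340/140 = 52.429
Step 2: 0.12 mL + 5.6 mL = 5.72 mL total → factor 5.72/0.12 = 47.667
Step 3: 90 μL + 1.2 mL = 1290 μL total → factor 1290/90 = 14.333
Step 4: 130 μL brought to 39.2 mL → factor 39200/130 = 301.54
Overall dilution factor = 52.429 × 47.667 × 14.333 × 301.54 = 1.0801 × 10^7
Final = 7.50 mM / 1.0801 × 10^7 = 6.944 × 10^-7 mM = 0.694 nM

0.694 nM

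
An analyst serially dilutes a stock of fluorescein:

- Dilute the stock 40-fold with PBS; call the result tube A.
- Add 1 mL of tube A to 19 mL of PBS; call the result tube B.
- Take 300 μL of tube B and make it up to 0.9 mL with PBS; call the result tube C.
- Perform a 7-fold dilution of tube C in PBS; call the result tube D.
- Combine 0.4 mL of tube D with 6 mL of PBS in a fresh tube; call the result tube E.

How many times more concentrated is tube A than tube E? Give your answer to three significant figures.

Step 1: 40-fold → factor 40
Step 2: 1 mL + 19 mL = 20 mL total → factor 20/1 = 20
Step 3: 300 μL brought to 0.9 mL → factor 900/300 = 3
Step 4: 7-fold → factor 7
Step 5: 0.4 mL + 6 mL = 6.4 mL total → factor 6.4/0.4 = 16
Dilution factor to tube A = 40; to tube E = 2.688 × 10^5
[tube A]/[tube E] = (factor to tube E)/(factor to tube A) = 2.688 × 10^5/40 = 6.72 × 10^3

6.72 × 10^3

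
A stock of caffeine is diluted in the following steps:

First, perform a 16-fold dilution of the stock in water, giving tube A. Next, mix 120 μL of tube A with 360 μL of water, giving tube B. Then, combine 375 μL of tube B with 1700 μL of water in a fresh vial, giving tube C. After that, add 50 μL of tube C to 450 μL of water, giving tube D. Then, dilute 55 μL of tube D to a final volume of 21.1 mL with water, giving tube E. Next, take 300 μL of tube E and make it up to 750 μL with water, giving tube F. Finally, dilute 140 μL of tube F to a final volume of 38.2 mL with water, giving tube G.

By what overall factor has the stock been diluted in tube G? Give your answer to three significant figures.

Step 1: 16-fold → factor 16
Step 2: 120 μL + 360 μL = 480 μL total → factor 480/120 = 4
Step 3: 375 μL + 1700 μL = 2075 μL total → factor 2075/375 = 5.5333
Step 4: 50 μL + 450 μL = 500 μL total → factor 500/50 = 10
Step 5: 55 μL brought to 21.1 mL → factor 21100/55 = 383.64
Step 6: 300 μL brought to 750 μL → factor 750/300 = 2.5
Step 7: 140 μL brought to 38.2 mL → factor 38200/140 = 272.86
Overall dilution factor = 16 × 4 × 5.5333 × 10 × 383.64 × 2.5 × 272.86 = 9.2675 × 10^8

9.27 × 10^8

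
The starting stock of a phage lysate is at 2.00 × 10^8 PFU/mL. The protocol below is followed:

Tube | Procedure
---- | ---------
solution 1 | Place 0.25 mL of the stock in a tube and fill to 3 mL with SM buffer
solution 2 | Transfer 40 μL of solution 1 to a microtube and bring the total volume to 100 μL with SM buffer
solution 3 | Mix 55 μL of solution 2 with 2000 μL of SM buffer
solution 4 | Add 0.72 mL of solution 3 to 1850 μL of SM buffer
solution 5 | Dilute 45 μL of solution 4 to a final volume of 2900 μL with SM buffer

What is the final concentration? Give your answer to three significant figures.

Step 1: 0.25 mL brought to 3 mL → factor 3/0.25 = 12
Step 2: 40 μL brought to 100 μL → factor 100/40 = 2.5
Step 3: 55 μL + 2000 μL = 2055 μL total → factor 2055/55 = 37.364
Step 4: 0.72 mL + 1850 μL = 2.57 mL total → factor 2.57/0.72 = 3.5694
Step 5: 45 μL brought to 2900 μL → factor 2900/45 = 64.444
Overall dilution factor = 12 × 2.5 × 37.364 × 3.5694 × 64.444 = 2.5784 × 10^5
Final = 2.00 × 10^8 PFU/mL / 2.5784 × 10^5 = 776 PFU/mL

776 PFU/mL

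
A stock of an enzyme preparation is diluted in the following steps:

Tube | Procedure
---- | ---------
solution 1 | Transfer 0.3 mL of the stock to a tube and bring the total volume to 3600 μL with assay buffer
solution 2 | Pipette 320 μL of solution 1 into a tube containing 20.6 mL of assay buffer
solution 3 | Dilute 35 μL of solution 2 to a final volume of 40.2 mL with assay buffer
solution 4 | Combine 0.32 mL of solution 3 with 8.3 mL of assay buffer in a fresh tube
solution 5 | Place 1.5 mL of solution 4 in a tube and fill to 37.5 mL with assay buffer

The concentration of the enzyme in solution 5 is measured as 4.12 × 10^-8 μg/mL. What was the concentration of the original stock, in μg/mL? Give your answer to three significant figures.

Step 1: 0.3 mL brought to 3600 μL → factor 3.6/0.3 = 12
Step 2: 320 μL + 20.6 mL = 20920 μL total → factor 20920/320 = 65.375
Step 3: 35 μL brought to 40.2 mL → factor 40200/35 = 1148.6
Step 4: 0.32 mL + 8.3 mL = 8.62 mL total → factor 8.62/0.32 = 26.938
Step 5: 1.5 mL brought to 37.5 mL → factor 37.5/1.5 = 25
Overall dilution factor = 12 × 65.375 × 1148.6 × 26.938 × 25 = 6.068 × 10^8
Stock = 4.12 × 10^-8 μg/mL × 6.068 × 10^8 = 25.0 μg/mL

25.0 μg/mL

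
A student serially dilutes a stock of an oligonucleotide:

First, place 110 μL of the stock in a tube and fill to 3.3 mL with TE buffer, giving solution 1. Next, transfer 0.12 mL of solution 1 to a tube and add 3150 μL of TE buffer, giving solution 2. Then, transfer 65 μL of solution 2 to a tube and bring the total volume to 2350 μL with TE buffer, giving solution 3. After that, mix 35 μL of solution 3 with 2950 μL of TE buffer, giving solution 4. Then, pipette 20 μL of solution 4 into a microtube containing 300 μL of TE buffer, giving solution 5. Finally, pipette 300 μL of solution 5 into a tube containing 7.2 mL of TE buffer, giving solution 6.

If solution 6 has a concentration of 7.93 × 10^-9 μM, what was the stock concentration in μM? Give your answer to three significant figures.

Step 1: 110 μL brought to 3.3 mL → factor 3300/110 = 30
Step 2: 0.12 mL + 3150 μL = 3.27 mL total → factor 3.27/0.12 = 27.25
Step 3: 65 μL brought to 2350 μL → factor 2350/65 = 36.154
Step 4: 35 μL + 2950 μL = 2985 μL total → factor 2985/35 = 85.286
Step 5: 20 μL + 300 μL = 320 μL total → factor 320/20 = 16
Step 6: 300 μL + 7.2 mL = 7500 μL total → factor 7500/300 = 25
Overall dilution factor = 30 × 27.25 × 36.154 × 85.286 × 16 × 25 = 1.0083 × 10^9
Stock = 7.93 × 10^-9 μM × 1.0083 × 10^9 = 8.00 μM

8.00 μM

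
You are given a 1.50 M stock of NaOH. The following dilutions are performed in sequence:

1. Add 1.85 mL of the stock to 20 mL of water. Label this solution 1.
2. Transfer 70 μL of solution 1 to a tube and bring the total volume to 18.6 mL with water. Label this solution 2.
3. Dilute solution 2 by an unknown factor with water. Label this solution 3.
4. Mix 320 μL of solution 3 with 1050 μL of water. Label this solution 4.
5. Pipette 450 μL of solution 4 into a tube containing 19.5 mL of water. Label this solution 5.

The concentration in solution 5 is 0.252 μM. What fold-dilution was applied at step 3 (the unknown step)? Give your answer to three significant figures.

9.99-fold

Step 1: 1.85 mL + 20 mL = 21.85 mL total → factor 21.85/1.85 = 11.811
Step 2: 70 μL brought to 18.6 mL → factor 18600/70 = 265.71
Step 3: unknown factor x
Step 4: 320 μL + 1050 μL = 1370 μL total → factor 1370/320 = 4.2812
Step 5: 450 μL + 19.5 mL = 19950 μL total → factor 19950/450 = 44.333
Product of known-step factors = 5.9566 × 10^5
Overall factor = 1.50 M / (0.252 μM) = 5.9524 × 10^6
x = 5.9524 × 10^6 / 5.9566 × 10^5 = 9.99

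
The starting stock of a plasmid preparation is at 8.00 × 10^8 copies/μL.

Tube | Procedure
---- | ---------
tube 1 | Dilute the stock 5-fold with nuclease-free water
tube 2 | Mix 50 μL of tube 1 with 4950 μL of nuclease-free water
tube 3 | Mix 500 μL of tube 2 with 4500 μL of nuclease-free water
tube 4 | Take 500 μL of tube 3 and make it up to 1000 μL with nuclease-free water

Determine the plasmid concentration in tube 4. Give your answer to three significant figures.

Step 1: 5-fold → factor 5
Step 2: 50 μL + 4950 μL = 5000 μL total → factor 5000/50 = 100
Step 3: 500 μL + 4500 μL = 5000 μL total → factor 5000/500 = 10
Step 4: 500 μL brought to 1000 μL → factor 1000/500 = 2
Overall dilution factor = 5 × 100 × 10 × 2 = 10000
Final = 8.00 × 10^8 copies/μL / 10000 = 8.00 × 10^4 copies/μL

8.00 × 10^4 copies/μL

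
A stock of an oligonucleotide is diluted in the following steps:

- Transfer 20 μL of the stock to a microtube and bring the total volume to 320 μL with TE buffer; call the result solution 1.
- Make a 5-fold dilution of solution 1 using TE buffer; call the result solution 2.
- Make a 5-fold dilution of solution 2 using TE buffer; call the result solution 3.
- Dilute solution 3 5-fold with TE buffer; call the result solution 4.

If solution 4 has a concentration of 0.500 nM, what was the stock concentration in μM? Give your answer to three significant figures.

1.00 μM

Step 1: 20 μL brought to 320 μL → factor 320/20 = 16
Step 2: 5-fold → factor 5
Step 3: 5-fold → factor 5
Step 4: 5-fold → factor 5
Overall dilution factor = 16 × 5 × 5 × 5 = 2000
Stock = 0.500 nM × 2000 = 1000 nM = 1.00 μM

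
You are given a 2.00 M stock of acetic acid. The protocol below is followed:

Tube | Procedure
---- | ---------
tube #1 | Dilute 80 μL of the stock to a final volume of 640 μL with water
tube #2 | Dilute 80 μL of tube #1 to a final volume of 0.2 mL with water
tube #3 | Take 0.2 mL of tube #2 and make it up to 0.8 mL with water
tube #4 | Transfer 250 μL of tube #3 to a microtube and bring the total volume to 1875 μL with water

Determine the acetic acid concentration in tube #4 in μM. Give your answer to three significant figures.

3.33 × 10^3 μM

Step 1: 80 μL brought to 640 μL → factor 640/80 = 8
Step 2: 80 μL brought to 0.2 mL → factor 200/80 = 2.5
Step 3: 0.2 mL brought to 0.8 mL → factor 0.8/0.2 = 4
Step 4: 250 μL brought to 1875 μL → factor 1875/250 = 7.5
Overall dilution factor = 8 × 2.5 × 4 × 7.5 = 600
Final = 2.00 M / 600 = 0.003333 M = 3.33 × 10^3 μM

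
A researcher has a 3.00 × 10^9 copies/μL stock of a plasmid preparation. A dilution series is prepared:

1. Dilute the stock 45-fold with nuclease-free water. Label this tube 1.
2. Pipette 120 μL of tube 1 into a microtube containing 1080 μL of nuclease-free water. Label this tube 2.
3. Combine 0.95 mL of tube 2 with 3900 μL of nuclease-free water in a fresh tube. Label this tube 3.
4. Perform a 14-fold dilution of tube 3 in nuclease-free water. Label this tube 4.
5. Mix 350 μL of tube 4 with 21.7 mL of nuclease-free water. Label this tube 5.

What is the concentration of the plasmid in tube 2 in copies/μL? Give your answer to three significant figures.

6.67 × 10^6 copies/μL

Step 1: 45-fold → factor 45
Step 2: 120 μL + 1080 μL = 1200 μL total → factor 1200/120 = 10
Dilution factor through tube 2 = 45 × 10 = 450
[tube 2] = 3.00 × 10^9 copies/μL / 450 = 6.67 × 10^6 copies/μL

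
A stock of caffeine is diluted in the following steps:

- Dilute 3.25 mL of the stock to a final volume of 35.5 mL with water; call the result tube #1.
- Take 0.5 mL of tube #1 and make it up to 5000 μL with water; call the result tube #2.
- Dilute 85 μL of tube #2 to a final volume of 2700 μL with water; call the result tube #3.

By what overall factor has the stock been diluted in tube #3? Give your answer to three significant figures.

3.47 × 10^3

Step 1: 3.25 mL brought to 35.5 mL → factor 35.5/3.25 = 10.923
Step 2: 0.5 mL brought to 5000 μL → factor 5/0.5 = 10
Step 3: 85 μL brought to 2700 μL → factor 2700/85 = 31.765
Overall dilution factor = 10.923 × 10 × 31.765 = 3469.7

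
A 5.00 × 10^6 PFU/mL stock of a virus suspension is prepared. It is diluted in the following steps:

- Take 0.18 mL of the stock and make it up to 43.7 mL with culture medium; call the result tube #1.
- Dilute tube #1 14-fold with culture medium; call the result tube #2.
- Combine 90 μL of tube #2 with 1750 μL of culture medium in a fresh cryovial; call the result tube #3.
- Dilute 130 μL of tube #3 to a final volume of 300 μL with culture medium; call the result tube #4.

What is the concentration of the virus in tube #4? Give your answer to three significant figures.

31.2 PFU/mL

Step 1: 0.18 mL brought to 43.7 mL → factor 43.7/0.18 = 242.78
Step 2: 14-fold → factor 14
Step 3: 90 μL + 1750 μL = 1840 μL total → factor 1840/90 = 20.444
Step 4: 130 μL brought to 300 μL → factor 300/130 = 2.3077
Overall dilution factor = 242.78 × 14 × 20.444 × 2.3077 = 1.6036 × 10^5
Final = 5.00 × 10^6 PFU/mL / 1.6036 × 10^5 = 31.2 PFU/mL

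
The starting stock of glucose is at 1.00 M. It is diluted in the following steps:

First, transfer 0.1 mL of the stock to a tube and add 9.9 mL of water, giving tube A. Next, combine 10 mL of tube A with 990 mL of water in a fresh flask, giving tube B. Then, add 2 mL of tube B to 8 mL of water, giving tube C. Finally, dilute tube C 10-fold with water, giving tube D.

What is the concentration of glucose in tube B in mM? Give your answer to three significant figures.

0.100 mM

Step 1: 0.1 mL + 9.9 mL = 10 mL total → factor 10/0.1 = 100
Step 2: 10 mL + 990 mL = 1000 mL total → factor 1000/10 = 100
Dilution factor through tube B = 100 × 100 = 10000
[tube B] = 1.00 M / 10000 = 0.0001000 M = 0.100 mM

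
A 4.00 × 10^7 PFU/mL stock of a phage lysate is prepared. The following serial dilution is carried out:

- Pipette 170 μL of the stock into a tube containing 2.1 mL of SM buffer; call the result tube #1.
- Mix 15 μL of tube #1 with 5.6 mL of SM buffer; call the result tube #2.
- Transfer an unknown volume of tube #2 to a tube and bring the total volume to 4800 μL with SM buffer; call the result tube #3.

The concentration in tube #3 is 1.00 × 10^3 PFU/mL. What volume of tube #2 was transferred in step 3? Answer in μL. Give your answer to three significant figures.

Step 1: 170 μL + 2.1 mL = 2270 μL total → factor 2270/170 = 13.353
Step 2: 15 μL + 5.6 mL = 5615 μL total → factor 5615/15 = 374.33
Step 3: v brought to 4800 μL → factor = 4800 μL/v
Product of known-step factors = 4998.5
Overall factor = 4.00 × 10^7 PFU/mL / (1.00 × 10^3 PFU/mL) = 40000
Step-3 factor = 40000 / 4998.5 = 8.0025
v = 4800 μL / 8.0025 = 600 μL

600 μL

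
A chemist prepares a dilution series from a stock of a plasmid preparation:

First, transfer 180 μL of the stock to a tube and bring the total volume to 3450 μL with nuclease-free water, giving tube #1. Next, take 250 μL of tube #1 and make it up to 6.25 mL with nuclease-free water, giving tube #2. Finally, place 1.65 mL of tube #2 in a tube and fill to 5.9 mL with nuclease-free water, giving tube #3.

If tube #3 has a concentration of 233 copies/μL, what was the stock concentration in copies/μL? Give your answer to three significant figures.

Step 1: 180 μL brought to 3450 μL → factor 3450/180 = 19.167
Step 2: 250 μL brought to 6.25 mL → factor 6250/250 = 25
Step 3: 1.65 mL brought to 5.9 mL → factor 5.9/1.65 = 3.5758
Overall dilution factor = 19.167 × 25 × 3.5758 = 1713.4
Stock = 233 copies/μL × 1713.4 = 3.99 × 10^5 copies/μL

3.99 × 10^5 copies/μL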